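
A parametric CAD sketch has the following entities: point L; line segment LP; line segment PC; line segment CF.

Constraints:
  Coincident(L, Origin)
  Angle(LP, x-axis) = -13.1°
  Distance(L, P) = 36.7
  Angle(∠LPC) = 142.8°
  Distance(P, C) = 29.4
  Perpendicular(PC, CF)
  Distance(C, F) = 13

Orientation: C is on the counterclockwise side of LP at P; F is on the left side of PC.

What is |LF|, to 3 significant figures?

59.3

∠LPC = 142.8°, so PC runs at -13.1° + (180° − 142.8°) = 24.1° from the x-axis; with |PC| = 29.4, C = P + 29.4·(cos 24.1°, sin 24.1°) = (62.6, 3.69). The perpendicularity gives CF at right angles to PC; with |CF| = 13.0 on the left of PC, F = C + 13.0·(-0.408, 0.913) = (57.3, 15.6). Then |LF| = |F − L| = 59.3.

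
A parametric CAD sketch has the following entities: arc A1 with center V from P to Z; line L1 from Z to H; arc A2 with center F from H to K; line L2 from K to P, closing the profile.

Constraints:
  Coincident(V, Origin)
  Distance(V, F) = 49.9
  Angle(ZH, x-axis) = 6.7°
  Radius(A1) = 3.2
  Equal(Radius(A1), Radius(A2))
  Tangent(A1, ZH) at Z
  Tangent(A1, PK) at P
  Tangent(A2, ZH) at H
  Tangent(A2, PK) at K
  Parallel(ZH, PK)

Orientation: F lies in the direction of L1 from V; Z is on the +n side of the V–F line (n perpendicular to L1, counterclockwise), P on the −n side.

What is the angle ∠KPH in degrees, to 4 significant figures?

7.309°

Tangency of A1 to both parallel lines with radius 3.2 puts Z and P at V ± 3.2·n: Z = (-0.3733, 3.178), P = (0.3733, -3.178). Equal radii place H and K the same way about F: H = F + 3.2·n = (49.19, 9.000), K = F − 3.2·n = (49.93, 2.644). Then cos ∠KPH = PK·PH / (|PK||PH|), giving 7.309°.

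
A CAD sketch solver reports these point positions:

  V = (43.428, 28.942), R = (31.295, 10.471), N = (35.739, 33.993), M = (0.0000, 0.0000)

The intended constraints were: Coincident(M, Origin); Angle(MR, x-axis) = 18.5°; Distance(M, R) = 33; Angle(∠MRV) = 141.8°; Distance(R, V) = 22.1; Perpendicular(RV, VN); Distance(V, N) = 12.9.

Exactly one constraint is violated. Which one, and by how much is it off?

Distance(V, N) = 12.9 — off by 3.70.

M = (0.00, 0.00) ✓; MR at 18.50° ✓; |MR| = 33.00 ✓; ∠MRV = 141.8° ✓; |RV| = 22.10 ✓; ∠(RV, VN) = 90.00° ✓; |VN| = 9.200 ✗.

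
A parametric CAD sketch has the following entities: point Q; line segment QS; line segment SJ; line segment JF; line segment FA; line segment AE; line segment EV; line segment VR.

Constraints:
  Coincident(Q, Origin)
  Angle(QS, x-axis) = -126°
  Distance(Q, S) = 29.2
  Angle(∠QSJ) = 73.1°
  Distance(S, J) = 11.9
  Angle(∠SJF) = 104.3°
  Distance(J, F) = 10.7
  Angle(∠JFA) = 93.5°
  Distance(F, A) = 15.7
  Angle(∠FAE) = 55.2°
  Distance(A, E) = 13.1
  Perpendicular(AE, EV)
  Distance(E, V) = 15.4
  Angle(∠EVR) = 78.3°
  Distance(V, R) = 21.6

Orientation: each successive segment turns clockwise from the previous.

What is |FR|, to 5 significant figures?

17.114

Q is at the origin; QS runs at -126.0° with length 29.2, so S = (-17.163, -23.623). ∠QSJ = 73.1° gives SJ at 127.10° from the x-axis; with |SJ| = 11.9, J = (-24.342, -14.132). ∠SJF = 104.3° gives JF at 51.400° from the x-axis; with |JF| = 10.7, F = (-17.666, -5.7698). ∠JFA = 93.5° gives FA at -35.100° from the x-axis; with |FA| = 15.7, A = (-4.8210, -14.797). ∠FAE = 55.2° gives AE at -159.90° from the x-axis; with |AE| = 13.1, E = (-17.123, -19.299). AE ⟂ EV, so EV runs at 110.10°; with |EV| = 15.4, V = (-22.416, -4.8373). ∠EVR = 78.3° gives VR at 8.4000° from the x-axis; with |VR| = 21.6, R = (-1.0473, -1.6819). Then |FR| = |R − F| = 17.114.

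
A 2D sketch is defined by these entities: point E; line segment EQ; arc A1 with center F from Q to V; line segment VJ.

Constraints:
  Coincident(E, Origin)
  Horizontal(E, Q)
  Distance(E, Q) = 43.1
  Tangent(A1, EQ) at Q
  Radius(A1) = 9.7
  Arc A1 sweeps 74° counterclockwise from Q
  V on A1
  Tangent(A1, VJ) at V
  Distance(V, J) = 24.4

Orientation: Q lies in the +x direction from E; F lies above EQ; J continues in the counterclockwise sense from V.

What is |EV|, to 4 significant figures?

52.89

E is at the origin; E and Q share the same y with |EQ| = 43.1 and Q on the +x side, so Q = (43.10, 0.000). The tangent condition forces FQ to be normal to EQ, so F = Q + (0, 9.7) = (43.10, 9.700). On A1, Q sits at bearing -90° from F; a 74° counterclockwise sweep puts V at bearing -16°, so V = F + 9.7·(cos -16°, sin -16°) = (52.42, 7.026). Then |EV| = |V − E| = 52.89.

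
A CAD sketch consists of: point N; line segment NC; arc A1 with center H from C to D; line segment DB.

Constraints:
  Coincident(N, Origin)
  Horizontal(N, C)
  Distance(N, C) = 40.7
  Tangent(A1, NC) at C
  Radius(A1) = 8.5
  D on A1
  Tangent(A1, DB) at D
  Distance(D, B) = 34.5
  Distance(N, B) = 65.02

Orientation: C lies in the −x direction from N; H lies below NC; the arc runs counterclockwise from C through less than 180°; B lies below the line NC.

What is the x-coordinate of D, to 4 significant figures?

-49.20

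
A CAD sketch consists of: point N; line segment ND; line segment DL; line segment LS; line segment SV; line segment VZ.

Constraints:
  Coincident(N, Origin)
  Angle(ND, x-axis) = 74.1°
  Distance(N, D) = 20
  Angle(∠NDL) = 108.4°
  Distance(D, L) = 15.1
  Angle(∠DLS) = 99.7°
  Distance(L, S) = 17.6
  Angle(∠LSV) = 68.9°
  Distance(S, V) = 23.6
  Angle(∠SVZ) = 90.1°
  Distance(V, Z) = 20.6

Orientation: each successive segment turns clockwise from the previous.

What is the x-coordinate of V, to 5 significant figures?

0.96828

N is at the origin; ND runs at 74.1° with length 20.0, so D = (5.4792, 19.235). ∠NDL = 108.4° gives DL at 2.5000° from the x-axis; with |DL| = 15.1, L = (20.565, 19.893). ∠DLS = 99.7° gives LS at -77.800° from the x-axis; with |LS| = 17.6, S = (24.284, 2.6910). ∠LSV = 68.9° gives SV at 171.10° from the x-axis; with |SV| = 23.6, V = (0.96828, 6.3421). So V.x = 0.96828.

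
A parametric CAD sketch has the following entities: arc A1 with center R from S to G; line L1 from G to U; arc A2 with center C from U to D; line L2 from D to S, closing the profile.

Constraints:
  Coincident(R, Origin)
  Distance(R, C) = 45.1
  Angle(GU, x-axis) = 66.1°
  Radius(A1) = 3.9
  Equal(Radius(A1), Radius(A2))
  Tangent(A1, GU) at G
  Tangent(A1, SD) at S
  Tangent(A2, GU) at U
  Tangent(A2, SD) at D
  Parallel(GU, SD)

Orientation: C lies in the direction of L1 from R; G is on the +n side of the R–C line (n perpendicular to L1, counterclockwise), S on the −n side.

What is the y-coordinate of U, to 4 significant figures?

42.81

The slot axis is L1's direction at 66.1°, so u = (cos 66.1°, sin 66.1°) = (0.4051, 0.9143) and n = (−sin 66.1°, cos 66.1°) = (-0.9143, 0.4051). R is at the origin and C lies 45.1 along u from R, so C = 45.1·u = (18.27, 41.23). Tangency of A1 to both parallel lines with radius 3.9 puts G and S at R ± 3.9·n: G = (-3.566, 1.580), S = (3.566, -1.580). Equal radii place U and D the same way about C: U = C + 3.9·n = (14.71, 42.81), D = C − 3.9·n = (21.84, 39.65). So U.y = 42.81.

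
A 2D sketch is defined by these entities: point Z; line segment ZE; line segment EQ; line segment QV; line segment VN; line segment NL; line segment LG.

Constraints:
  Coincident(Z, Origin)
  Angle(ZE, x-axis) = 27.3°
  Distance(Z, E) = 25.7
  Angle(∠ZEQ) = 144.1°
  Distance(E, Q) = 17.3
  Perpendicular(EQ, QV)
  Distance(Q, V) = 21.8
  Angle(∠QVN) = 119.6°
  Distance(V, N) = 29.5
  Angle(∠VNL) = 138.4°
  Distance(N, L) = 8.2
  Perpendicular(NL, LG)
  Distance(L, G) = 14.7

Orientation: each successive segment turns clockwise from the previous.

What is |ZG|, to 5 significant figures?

9.1394

Z is at the origin; ZE runs at 27.3° with length 25.7, so E = (22.837, 11.787). ∠ZEQ = 144.1° gives EQ at -8.6000° from the x-axis; with |EQ| = 17.3, Q = (39.943, 9.2003). EQ ⟂ QV, so QV runs at -98.600°; with |QV| = 21.8, V = (36.683, -12.355). ∠QVN = 119.6° gives VN at -159.00° from the x-axis; with |VN| = 29.5, N = (9.1425, -22.926). ∠VNL = 138.4° gives NL at 159.40° from the x-axis; with |NL| = 8.2, L = (1.4668, -20.041). NL ⟂ LG, so LG runs at 69.400°; with |LG| = 14.7, G = (6.6388, -6.2812). Then |ZG| = |G − Z| = 9.1394.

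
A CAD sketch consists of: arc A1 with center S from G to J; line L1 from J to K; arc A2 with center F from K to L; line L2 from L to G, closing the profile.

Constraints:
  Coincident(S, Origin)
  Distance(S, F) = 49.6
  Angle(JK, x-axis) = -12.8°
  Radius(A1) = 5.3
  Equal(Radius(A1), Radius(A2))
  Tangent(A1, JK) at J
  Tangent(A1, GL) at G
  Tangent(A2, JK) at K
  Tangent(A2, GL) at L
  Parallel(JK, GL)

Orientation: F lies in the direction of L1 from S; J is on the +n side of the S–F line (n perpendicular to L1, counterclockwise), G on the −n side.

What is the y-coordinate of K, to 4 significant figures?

-5.821

The slot axis is L1's direction at -12.8°, so u = (cos -12.8°, sin -12.8°) = (0.9751, -0.2215) and n = (−sin -12.8°, cos -12.8°) = (0.2215, 0.9751). S is at the origin and F lies 49.6 along u from S, so F = 49.6·u = (48.37, -10.99). Tangency of A1 to both parallel lines with radius 5.3 puts J and G at S ± 5.3·n: J = (1.174, 5.168), G = (-1.174, -5.168). Equal radii place K and L the same way about F: K = F + 5.3·n = (49.54, -5.821), L = F − 5.3·n = (47.19, -16.16). So K.y = -5.821.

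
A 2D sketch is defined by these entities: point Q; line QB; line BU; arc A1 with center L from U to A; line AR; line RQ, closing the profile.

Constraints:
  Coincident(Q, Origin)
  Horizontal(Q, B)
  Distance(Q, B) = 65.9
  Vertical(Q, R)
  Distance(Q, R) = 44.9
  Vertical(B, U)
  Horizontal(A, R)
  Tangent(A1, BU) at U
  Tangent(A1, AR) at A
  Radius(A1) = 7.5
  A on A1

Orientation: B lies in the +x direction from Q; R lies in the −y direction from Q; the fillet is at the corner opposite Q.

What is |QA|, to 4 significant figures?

73.67

Q is at the origin; Q and B share the same y with |QB| = 65.9 and B on the +x side, so B = (65.90, 0.000). Q and R share the same x with |QR| = 44.9 and R on the −y side, so R = (0.000, -44.90). The virtual corner opposite Q is at (65.90, -44.90). Since A1 is tangent to BU there, LU ⟂ BU and the tangent condition forces LA to be normal to AR, with radius 7.5, so the center L sits 7.5 in from both sides at L = (58.40, -37.40). That places the tangent points at U = (65.90, -37.40) on BU and A = (58.40, -44.90) on AR. Then |QA| = |A − Q| = 73.67.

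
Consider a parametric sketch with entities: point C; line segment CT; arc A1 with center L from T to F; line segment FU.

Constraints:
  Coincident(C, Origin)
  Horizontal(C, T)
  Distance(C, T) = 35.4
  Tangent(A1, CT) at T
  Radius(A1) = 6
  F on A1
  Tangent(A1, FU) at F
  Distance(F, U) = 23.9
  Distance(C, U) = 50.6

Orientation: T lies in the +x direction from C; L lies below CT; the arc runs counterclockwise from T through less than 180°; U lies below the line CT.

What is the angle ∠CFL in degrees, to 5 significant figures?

137.37°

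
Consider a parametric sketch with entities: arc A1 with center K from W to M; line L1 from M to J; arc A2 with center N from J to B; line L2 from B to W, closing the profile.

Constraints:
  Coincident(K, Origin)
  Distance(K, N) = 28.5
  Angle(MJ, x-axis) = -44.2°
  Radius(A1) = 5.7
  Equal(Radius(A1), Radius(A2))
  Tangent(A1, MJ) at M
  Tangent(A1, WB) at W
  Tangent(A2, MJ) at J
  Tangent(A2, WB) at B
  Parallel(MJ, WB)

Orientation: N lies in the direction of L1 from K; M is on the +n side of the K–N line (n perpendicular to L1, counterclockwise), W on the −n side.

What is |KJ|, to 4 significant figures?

29.06

The slot axis is L1's direction at -44.2°, so u = (cos -44.2°, sin -44.2°) = (0.7169, -0.6972) and n = (−sin -44.2°, cos -44.2°) = (0.6972, 0.7169). K is at the origin and N lies 28.5 along u from K, so N = 28.5·u = (20.43, -19.87). Tangency of A1 to both parallel lines with radius 5.7 puts M and W at K ± 5.7·n: M = (3.974, 4.086), W = (-3.974, -4.086). Equal radii place J and B the same way about N: J = N + 5.7·n = (24.41, -15.78), B = N − 5.7·n = (16.46, -23.96). Then |KJ| = |J − K| = 29.06.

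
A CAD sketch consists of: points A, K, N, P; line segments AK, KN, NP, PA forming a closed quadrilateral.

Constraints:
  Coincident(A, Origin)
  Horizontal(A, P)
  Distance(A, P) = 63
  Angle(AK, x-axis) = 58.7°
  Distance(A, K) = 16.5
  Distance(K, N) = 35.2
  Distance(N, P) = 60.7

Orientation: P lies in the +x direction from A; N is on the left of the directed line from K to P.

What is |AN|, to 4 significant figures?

51.63

Checks: |KN| = 35.20 ✓; |NP| = 60.70 ✓.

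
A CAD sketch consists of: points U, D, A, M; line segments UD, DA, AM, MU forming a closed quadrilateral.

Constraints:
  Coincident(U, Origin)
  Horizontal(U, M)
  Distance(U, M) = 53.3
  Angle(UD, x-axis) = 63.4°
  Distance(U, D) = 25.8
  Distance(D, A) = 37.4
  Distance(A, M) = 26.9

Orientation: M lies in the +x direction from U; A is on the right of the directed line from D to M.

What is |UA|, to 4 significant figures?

30.25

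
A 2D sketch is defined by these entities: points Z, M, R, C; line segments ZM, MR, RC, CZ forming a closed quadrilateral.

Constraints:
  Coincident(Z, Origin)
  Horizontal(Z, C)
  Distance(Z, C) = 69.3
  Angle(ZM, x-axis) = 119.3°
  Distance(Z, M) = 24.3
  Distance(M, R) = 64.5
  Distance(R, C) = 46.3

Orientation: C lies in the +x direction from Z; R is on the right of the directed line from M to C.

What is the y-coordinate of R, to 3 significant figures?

-26.6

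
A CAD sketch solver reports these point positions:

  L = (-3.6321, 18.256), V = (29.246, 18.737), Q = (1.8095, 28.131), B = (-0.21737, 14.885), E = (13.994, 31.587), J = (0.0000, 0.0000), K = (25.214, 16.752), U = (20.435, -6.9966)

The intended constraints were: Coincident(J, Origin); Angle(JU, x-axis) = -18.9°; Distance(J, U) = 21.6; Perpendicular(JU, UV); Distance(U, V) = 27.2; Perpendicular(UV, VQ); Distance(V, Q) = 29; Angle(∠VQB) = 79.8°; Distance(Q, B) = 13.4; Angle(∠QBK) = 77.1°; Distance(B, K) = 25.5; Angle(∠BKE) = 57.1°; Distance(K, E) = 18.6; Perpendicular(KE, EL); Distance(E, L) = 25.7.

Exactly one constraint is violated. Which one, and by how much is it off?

Distance(E, L) = 25.7 — off by 3.60.

J = (0.00, 0.00) ✓; JU at -18.90° ✓; |JU| = 21.60 ✓; ∠(JU, UV) = 90.00° ✓; |UV| = 27.20 ✓; ∠(UV, VQ) = 90.00° ✓; |VQ| = 29.00 ✓; ∠VQB = 79.80° ✓; |QB| = 13.40 ✓; ∠QBK = 77.10° ✓; |BK| = 25.50 ✓; ∠BKE = 57.10° ✓; |KE| = 18.60 ✓; ∠(KE, EL) = 90.00° ✓; |EL| = 22.10 ✗.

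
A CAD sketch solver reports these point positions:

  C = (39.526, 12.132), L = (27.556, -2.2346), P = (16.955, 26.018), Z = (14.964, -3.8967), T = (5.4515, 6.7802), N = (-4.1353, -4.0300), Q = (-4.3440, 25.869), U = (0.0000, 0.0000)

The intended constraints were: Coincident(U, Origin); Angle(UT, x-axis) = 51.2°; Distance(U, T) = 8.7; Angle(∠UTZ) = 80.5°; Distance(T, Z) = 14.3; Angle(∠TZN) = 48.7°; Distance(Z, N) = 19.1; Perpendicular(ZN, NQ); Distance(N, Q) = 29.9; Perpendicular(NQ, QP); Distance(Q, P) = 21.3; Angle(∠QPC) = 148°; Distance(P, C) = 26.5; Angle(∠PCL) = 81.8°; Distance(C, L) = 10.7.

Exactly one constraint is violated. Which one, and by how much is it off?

Distance(C, L) = 10.7 — off by 8.00.

U = (0.00, 0.00) ✓; UT at 51.20° ✓; |UT| = 8.700 ✓; ∠UTZ = 80.50° ✓; |TZ| = 14.30 ✓; ∠TZN = 48.70° ✓; |ZN| = 19.10 ✓; ∠(ZN, NQ) = 90.00° ✓; |NQ| = 29.90 ✓; ∠(NQ, QP) = 90.00° ✓; |QP| = 21.30 ✓; ∠QPC = 148.0° ✓; |PC| = 26.50 ✓; ∠PCL = 81.80° ✓; |CL| = 18.70 ✗.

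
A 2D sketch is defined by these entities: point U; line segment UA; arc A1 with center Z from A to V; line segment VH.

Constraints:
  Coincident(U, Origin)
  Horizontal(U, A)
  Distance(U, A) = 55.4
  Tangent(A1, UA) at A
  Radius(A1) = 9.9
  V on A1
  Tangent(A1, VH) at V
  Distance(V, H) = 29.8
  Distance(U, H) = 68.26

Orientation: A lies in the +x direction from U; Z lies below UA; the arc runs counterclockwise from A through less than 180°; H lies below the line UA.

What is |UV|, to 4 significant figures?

47.63

Checks: U.y = 0.00, A.y = 0.00 ✓; |ZV| = 9.900 ✓; ∠(ZV, VH) = 90.00° ✓; |VH| = 29.80 ✓; |UH| = 68.26 ✓.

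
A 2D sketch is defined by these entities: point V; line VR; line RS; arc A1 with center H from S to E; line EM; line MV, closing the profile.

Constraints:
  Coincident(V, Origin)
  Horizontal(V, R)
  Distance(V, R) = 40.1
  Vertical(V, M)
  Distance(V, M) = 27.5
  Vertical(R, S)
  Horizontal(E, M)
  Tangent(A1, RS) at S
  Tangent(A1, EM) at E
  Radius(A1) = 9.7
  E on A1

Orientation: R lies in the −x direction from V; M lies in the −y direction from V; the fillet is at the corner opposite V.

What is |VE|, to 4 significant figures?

40.99

The virtual corner opposite V is at (-40.10, -27.50). The tangent condition forces HS to be normal to RS and A1 meets EM tangentially, so HE is at right angles to EM, with radius 9.7, so the center H sits 9.7 in from both sides at H = (-30.40, -17.80). That places the tangent points at S = (-40.10, -17.80) on RS and E = (-30.40, -27.50) on EM. Then |VE| = |E − V| = 40.99.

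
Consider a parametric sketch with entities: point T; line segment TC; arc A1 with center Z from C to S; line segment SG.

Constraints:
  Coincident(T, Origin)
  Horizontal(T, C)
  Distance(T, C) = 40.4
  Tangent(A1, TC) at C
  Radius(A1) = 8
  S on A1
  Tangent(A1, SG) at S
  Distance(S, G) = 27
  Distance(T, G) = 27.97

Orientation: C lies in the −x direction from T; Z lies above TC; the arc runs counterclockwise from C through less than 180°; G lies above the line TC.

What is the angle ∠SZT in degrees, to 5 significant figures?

30.875°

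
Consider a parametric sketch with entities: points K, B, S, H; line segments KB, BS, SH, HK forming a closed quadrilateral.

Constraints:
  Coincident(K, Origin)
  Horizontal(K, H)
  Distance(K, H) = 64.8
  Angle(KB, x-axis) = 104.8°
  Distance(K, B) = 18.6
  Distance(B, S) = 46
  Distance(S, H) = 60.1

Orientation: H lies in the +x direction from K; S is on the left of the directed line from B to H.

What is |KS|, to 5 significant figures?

56.917

K is at the origin; KH is horizontal with |KH| = 64.8 and H in +x, so H = (64.8, 0). KB runs at 104.8° with |KB| = 18.6, so B = (-4.7513, 17.983). S is determined by |BS| = 46.0 and |SH| = 60.1 together: it lies at the intersection of circle(B, 46.0) and circle(H, 60.1). With |BH| = 71.838, the foot of the radical line on BH is 25.507 from B and the perpendicular offset is √(46.0² − 25.507²) = 38.281. Taking the left-of-BH solution: S = (29.526, 48.660).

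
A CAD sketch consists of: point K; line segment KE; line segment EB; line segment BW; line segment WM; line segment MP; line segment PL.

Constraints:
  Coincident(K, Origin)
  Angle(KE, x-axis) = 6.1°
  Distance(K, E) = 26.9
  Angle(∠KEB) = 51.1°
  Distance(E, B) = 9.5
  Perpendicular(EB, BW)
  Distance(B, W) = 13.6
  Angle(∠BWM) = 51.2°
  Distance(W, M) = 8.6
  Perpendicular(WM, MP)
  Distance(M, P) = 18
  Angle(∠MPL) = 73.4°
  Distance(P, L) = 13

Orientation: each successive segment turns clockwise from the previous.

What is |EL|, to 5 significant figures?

22.007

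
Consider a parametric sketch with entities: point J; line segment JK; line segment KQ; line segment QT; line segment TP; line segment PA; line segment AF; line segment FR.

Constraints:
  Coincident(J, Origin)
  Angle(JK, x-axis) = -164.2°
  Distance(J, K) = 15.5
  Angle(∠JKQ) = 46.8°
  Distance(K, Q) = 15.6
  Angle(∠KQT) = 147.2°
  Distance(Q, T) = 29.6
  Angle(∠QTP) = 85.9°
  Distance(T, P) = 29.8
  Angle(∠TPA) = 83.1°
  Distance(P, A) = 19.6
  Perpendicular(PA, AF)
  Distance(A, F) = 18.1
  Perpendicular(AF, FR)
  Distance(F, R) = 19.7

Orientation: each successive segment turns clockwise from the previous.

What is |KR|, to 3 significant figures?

44.3

J is at the origin; JK runs at -164.2° with length 15.5, so K = (-14.9, -4.22). ∠JKQ = 46.8° gives KQ at 62.6° from the x-axis; with |KQ| = 15.6, Q = (-7.74, 9.63). ∠KQT = 147.2° gives QT at 29.8° from the x-axis; with |QT| = 29.6, T = (18.0, 24.3). ∠QTP = 85.9° gives TP at -64.3° from the x-axis; with |TP| = 29.8, P = (30.9, -2.51). ∠TPA = 83.1° gives PA at -161° from the x-axis; with |PA| = 19.6, A = (12.3, -8.83). PA ⟂ AF, so AF runs at 109°; with |AF| = 18.1, F = (6.49, 8.31). The perpendicularity gives FR at right angles to AF, so FR runs at 18.8°; with |FR| = 19.7, R = (25.1, 14.7). Then |KR| = |R − K| = 44.3.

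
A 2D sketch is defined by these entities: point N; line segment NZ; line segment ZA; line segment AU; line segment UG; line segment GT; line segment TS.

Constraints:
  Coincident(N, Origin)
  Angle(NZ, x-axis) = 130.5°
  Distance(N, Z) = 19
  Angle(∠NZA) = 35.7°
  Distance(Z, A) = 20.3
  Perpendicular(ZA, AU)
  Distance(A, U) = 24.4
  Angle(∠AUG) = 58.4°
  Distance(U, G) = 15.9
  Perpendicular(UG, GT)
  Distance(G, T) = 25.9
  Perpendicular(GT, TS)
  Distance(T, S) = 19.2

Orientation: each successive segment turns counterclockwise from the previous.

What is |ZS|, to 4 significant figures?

36.91

N is at the origin; NZ runs at 130.5° with length 19.0, so Z = (-12.34, 14.45). ∠NZA = 35.7° gives ZA at -85.20° from the x-axis; with |ZA| = 20.3, A = (-10.64, -5.781). The perpendicularity gives AU at right angles to ZA, so AU runs at 4.800°; with |AU| = 24.4, U = (13.67, -3.739). ∠AUG = 58.4° gives UG at 126.4° from the x-axis; with |UG| = 15.9, G = (4.238, 9.058). UG ⟂ GT, so GT runs at -143.6°; with |GT| = 25.9, T = (-16.61, -6.311). GT is perpendicular to TS, so TS runs at -53.60°; with |TS| = 19.2, S = (-5.215, -21.77). Then |ZS| = |S − Z| = 36.91.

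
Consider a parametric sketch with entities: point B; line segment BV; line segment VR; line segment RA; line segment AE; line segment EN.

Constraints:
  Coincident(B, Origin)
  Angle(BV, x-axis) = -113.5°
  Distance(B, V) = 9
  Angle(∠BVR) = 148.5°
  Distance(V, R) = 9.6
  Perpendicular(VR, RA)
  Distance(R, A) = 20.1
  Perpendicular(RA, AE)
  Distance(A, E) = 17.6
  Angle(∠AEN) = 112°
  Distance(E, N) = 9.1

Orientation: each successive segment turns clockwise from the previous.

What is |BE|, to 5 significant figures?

15.401

B is at the origin; BV runs at -113.5° with length 9.0, so V = (-3.5887, -8.2535). ∠BVR = 148.5° gives VR at -145.00° from the x-axis; with |VR| = 9.6, R = (-11.453, -13.760). VR ⟂ RA, so RA runs at 125.00°; with |RA| = 20.1, A = (-22.981, 2.7051). RA is perpendicular to AE, so AE runs at 35.000°; with |AE| = 17.6, E = (-8.5644, 12.800). Then |BE| = |E − B| = 15.401.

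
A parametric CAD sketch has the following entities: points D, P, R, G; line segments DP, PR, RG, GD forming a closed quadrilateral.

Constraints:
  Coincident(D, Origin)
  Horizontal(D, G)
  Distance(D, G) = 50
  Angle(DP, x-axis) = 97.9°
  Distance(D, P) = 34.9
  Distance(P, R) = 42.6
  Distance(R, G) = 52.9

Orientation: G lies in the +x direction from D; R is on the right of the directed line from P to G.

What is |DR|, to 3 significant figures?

8.28

D is at the origin; D and G share the same y with |DG| = 50.0 and G in +x, so G = (50.0, 0). DP runs at 97.9° with |DP| = 34.9, so P = (-4.80, 34.6). R is determined by |PR| = 42.6 and |RG| = 52.9 together: it lies at the intersection of circle(P, 42.6) and circle(G, 52.9). With |PG| = 64.8, the foot of the radical line on PG is 24.8 from P and the perpendicular offset is √(42.6² − 24.8²) = 34.6. Taking the right-of-PG solution: R = (-2.30, -7.96).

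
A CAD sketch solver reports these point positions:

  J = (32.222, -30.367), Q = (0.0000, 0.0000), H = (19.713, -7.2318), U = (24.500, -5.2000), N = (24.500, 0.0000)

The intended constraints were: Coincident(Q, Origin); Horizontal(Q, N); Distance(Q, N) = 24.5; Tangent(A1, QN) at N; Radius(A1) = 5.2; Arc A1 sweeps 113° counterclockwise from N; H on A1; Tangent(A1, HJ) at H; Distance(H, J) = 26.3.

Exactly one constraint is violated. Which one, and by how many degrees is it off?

Tangent(A1, HJ) at H — off by 5.40°.

Q = (0.00, 0.00) ✓; Q.y = 0.00, N.y = 0.00 ✓; |QN| = 24.50 ✓; ∠(UN, NQ) = 90.00° ✓; |UN| = 5.200 ✓; bearing(U→H) − bearing(U→N) = 113.0° ✓; |UH| = 5.200 ✓; ∠(UH, HJ) = 84.60° ✗; |HJ| = 26.30 ✓.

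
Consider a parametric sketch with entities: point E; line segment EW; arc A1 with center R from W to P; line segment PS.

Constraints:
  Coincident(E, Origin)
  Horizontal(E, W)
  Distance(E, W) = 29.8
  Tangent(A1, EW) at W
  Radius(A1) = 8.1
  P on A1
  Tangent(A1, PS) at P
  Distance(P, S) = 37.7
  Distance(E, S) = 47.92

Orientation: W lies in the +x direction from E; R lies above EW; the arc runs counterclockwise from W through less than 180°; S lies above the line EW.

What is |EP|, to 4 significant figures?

38.74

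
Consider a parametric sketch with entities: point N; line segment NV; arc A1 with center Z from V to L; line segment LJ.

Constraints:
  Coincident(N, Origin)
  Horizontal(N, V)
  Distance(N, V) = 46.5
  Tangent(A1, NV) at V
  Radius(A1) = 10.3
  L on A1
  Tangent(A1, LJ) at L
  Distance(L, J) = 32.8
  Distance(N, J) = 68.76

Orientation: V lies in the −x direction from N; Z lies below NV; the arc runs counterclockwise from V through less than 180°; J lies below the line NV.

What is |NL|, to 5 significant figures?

57.888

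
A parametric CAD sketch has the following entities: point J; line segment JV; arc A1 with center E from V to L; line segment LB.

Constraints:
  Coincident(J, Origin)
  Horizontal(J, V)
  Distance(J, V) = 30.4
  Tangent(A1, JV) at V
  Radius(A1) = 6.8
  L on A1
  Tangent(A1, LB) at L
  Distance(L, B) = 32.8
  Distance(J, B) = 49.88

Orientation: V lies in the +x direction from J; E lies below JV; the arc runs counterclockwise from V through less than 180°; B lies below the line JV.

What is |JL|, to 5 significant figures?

25.012

J is at the origin; JV is horizontal with |JV| = 30.4 and V on the +x side, so V = (30.400, 0.0000). Tangency of A1 to JV means the radius EV is perpendicular to JV, so E = V + (0, -6.8) = (30.400, -6.8000). Since EL ⟂ LB (tangency), |EB| = √(6.8² + 32.8²) = 33.497 regardless of where L sits on A1. So B lies on both circle(J, 49.88) and circle(E, 33.497); the below-JV intersection is B = (29.416, -40.283). L is the foot of the tangent from B: L = (23.704, -7.9842).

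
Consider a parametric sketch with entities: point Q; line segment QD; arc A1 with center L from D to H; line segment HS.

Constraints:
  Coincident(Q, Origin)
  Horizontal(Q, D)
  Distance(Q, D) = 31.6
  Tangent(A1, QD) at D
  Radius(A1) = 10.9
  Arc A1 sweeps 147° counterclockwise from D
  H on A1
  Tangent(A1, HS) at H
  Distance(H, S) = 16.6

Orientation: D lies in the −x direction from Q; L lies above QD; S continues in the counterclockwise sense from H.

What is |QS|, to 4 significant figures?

49.12

Q is at the origin; Q and D share the same y with |QD| = 31.6 and D on the −x side, so D = (-31.60, 0.000). A1 meets QD tangentially, so LD is at right angles to QD, so L = D + (0, 10.9) = (-31.60, 10.90). On A1, D sits at bearing -90° from L; a 147° counterclockwise sweep puts H at bearing 57°, so H = L + 10.9·(cos 57°, sin 57°) = (-25.66, 20.04). A1 meets HS tangentially, so LH is at right angles to HS, so HS runs along (−sin 57°, cos 57°); with |HS| = 16.6, S = (-39.59, 29.08). Then |QS| = |S − Q| = 49.12.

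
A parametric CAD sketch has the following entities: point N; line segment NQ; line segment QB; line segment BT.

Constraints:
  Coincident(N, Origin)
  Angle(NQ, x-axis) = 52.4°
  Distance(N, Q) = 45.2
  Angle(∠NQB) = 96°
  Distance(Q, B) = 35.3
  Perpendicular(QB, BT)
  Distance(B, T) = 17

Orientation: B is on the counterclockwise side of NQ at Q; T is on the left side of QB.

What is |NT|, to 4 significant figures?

48.82

N is at the origin; NQ runs at 52.4° with length 45.2, so Q = 45.2·(cos 52.4°, sin 52.4°) = (27.58, 35.81). ∠NQB = 96.0°, so QB runs at 52.4° + (180° − 96.0°) = 136.4° from the x-axis; with |QB| = 35.3, B = Q + 35.3·(cos 136.4°, sin 136.4°) = (2.015, 60.16). QB is perpendicular to BT; with |BT| = 17.0 on the left of QB, T = B + 17.0·(-0.6896, -0.7242) = (-9.708, 47.84). Then |NT| = |T − N| = 48.82.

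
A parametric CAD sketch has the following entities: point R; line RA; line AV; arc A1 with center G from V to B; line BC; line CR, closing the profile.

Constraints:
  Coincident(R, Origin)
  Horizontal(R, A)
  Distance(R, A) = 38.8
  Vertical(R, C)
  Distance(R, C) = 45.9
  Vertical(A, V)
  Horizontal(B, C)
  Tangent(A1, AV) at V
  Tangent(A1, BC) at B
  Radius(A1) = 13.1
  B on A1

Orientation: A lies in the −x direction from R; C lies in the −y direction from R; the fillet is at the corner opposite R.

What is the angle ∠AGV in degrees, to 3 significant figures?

68.2°

R is at the origin; RA is horizontal with |RA| = 38.8 and A on the −x side, so A = (-38.8, 0.00). RC is vertical with |RC| = 45.9 and C on the −y side, so C = (0.00, -45.9). The virtual corner opposite R is at (-38.8, -45.9). Since A1 is tangent to AV there, GV ⟂ AV and tangency of A1 to BC means the radius GB is perpendicular to BC, with radius 13.1, so the center G sits 13.1 in from both sides at G = (-25.7, -32.8). That places the tangent points at V = (-38.8, -32.8) on AV and B = (-25.7, -45.9) on BC. Then cos ∠AGV = GA·GV / (|GA||GV|), giving 68.2°.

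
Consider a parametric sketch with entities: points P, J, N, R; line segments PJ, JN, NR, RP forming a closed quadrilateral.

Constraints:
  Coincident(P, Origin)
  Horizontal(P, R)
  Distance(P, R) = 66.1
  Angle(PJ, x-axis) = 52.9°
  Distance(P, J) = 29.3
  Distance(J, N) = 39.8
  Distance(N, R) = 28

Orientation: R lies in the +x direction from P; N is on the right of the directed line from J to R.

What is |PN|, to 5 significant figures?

40.994

P is at the origin; P and R share the same y with |PR| = 66.1 and R in +x, so R = (66.1, 0). PJ runs at 52.9° with |PJ| = 29.3, so J = (17.674, 23.369). N is determined by |JN| = 39.8 and |NR| = 28.0 together: it lies at the intersection of circle(J, 39.8) and circle(R, 28.0). With |JR| = 53.770, the foot of the radical line on JR is 34.324 from J and the perpendicular offset is √(39.8² − 34.324²) = 20.146. Taking the right-of-JR solution: N = (39.831, -9.6928).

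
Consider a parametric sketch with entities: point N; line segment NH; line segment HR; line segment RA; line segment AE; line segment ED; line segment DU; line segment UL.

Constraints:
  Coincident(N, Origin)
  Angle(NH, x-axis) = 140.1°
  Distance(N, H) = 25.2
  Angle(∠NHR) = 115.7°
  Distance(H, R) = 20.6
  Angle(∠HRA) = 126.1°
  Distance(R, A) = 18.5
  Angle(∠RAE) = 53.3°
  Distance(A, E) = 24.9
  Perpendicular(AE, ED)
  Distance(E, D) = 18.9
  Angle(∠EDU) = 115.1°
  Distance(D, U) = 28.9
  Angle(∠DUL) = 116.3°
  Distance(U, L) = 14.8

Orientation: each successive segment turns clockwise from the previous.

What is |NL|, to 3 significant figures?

62.9

N is at the origin; NH runs at 140.1° with length 25.2, so H = (-19.3, 16.2). ∠NHR = 115.7° gives HR at 75.8° from the x-axis; with |HR| = 20.6, R = (-14.3, 36.1). ∠HRA = 126.1° gives RA at 21.9° from the x-axis; with |RA| = 18.5, A = (2.89, 43.0). ∠RAE = 53.3° gives AE at -105° from the x-axis; with |AE| = 24.9, E = (-3.47, 19.0). The perpendicularity gives ED at right angles to AE, so ED runs at 165°; with |ED| = 18.9, D = (-21.7, 23.8). ∠EDU = 115.1° gives DU at 100° from the x-axis; with |DU| = 28.9, U = (-26.9, 52.2). ∠DUL = 116.3° gives UL at 36.6° from the x-axis; with |UL| = 14.8, L = (-15.0, 61.0). Then |NL| = |L − N| = 62.9.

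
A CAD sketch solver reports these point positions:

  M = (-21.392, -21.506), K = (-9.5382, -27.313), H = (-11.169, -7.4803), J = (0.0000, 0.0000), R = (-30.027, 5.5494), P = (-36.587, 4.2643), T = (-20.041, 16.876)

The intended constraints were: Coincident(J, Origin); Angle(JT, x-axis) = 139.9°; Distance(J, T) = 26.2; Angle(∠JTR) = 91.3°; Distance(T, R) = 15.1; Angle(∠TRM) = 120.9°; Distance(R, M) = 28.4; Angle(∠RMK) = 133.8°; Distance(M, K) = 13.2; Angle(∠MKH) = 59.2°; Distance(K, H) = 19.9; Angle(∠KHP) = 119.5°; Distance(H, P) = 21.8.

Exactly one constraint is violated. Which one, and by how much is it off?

Distance(H, P) = 21.8 — off by 6.20.

J = (0.00, 0.00) ✓; JT at 139.9° ✓; |JT| = 26.20 ✓; ∠JTR = 91.30° ✓; |TR| = 15.10 ✓; ∠TRM = 120.9° ✓; |RM| = 28.40 ✓; ∠RMK = 133.8° ✓; |MK| = 13.20 ✓; ∠MKH = 59.20° ✓; |KH| = 19.90 ✓; ∠KHP = 119.5° ✓; |HP| = 28.00 ✗.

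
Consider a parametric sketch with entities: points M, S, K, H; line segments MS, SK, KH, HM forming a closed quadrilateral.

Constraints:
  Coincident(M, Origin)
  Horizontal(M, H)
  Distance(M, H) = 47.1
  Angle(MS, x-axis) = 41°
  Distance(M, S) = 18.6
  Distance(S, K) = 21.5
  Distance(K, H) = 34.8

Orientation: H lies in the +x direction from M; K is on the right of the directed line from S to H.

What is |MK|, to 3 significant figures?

16.4

M is at the origin; MH is horizontal with |MH| = 47.1 and H in +x, so H = (47.1, 0). MS runs at 41.0° with |MS| = 18.6, so S = (14.0, 12.2). K is determined by |SK| = 21.5 and |KH| = 34.8 together: it lies at the intersection of circle(S, 21.5) and circle(H, 34.8). With |SH| = 35.2, the foot of the radical line on SH is 7.00 from S and the perpendicular offset is √(21.5² − 7.00²) = 20.3. Taking the right-of-SH solution: K = (13.6, -9.29).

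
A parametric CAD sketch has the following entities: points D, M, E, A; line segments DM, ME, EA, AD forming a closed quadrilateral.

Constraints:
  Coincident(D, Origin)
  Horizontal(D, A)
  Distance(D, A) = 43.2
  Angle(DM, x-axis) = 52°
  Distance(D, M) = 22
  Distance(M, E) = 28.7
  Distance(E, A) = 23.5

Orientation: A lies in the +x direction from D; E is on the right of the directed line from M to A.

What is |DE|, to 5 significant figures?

24.187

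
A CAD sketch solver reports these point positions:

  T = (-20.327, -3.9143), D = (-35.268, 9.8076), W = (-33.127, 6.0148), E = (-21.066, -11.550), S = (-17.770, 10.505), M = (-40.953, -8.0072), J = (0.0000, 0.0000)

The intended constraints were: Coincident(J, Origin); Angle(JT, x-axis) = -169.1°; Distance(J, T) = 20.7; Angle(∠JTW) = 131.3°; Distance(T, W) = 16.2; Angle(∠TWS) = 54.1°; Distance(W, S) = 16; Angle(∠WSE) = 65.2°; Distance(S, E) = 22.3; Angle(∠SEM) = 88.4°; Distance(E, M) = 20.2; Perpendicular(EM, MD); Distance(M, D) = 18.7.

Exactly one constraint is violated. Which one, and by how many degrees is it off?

Perpendicular(EM, MD) — off by 7.60°.

J = (0.00, 0.00) ✓; JT at -169.1° ✓; |JT| = 20.70 ✓; ∠JTW = 131.3° ✓; |TW| = 16.20 ✓; ∠TWS = 54.10° ✓; |WS| = 16.00 ✓; ∠WSE = 65.20° ✓; |SE| = 22.30 ✓; ∠SEM = 88.40° ✓; |EM| = 20.20 ✓; ∠(EM, MD) = 97.60° ✗; |MD| = 18.70 ✓.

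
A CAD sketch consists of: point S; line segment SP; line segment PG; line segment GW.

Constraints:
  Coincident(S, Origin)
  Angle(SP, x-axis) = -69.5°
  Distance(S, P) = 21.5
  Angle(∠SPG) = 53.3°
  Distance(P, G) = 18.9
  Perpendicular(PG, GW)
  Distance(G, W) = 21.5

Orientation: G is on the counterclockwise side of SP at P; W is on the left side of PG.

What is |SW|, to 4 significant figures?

7.401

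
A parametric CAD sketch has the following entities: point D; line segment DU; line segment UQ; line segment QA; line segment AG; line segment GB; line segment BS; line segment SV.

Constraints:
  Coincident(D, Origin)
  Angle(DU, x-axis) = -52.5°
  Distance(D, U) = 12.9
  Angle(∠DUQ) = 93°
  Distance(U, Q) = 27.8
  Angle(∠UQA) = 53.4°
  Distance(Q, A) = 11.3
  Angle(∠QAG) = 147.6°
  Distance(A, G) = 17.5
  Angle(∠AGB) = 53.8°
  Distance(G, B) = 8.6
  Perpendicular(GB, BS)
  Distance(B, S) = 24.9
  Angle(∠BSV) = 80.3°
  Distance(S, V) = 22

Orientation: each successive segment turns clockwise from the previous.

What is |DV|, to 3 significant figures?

30.5

D is at the origin; DU runs at -52.5° with length 12.9, so U = (7.85, -10.2). ∠DUQ = 93.0° gives UQ at -140° from the x-axis; with |UQ| = 27.8, Q = (-13.3, -28.3). ∠UQA = 53.4° gives QA at 93.9° from the x-axis; with |QA| = 11.3, A = (-14.1, -17.0). ∠QAG = 147.6° gives AG at 61.5° from the x-axis; with |AG| = 17.5, G = (-5.70, -1.64). ∠AGB = 53.8° gives GB at -64.7° from the x-axis; with |GB| = 8.6, B = (-2.03, -9.41). GB is perpendicular to BS, so BS runs at -155°; with |BS| = 24.9, S = (-24.5, -20.1). ∠BSV = 80.3° gives SV at 106° from the x-axis; with |SV| = 22.0, V = (-30.5, 1.14). Then |DV| = |V − D| = 30.5.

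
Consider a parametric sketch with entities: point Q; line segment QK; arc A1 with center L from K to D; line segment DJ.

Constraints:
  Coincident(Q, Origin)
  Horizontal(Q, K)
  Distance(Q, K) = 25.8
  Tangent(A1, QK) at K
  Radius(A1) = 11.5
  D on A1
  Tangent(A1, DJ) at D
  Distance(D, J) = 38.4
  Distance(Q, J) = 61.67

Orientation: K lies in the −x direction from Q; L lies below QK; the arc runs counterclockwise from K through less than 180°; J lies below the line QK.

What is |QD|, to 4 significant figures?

39.18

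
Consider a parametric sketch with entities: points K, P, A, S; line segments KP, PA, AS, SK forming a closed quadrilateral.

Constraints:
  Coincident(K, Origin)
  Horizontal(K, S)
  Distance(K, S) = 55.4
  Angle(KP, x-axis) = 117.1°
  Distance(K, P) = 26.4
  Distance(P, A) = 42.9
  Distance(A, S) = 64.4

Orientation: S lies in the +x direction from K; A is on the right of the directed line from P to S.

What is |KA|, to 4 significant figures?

19.96

Checks: KP at 117.1° ✓; |PA| = 42.90 ✓; |AS| = 64.40 ✓.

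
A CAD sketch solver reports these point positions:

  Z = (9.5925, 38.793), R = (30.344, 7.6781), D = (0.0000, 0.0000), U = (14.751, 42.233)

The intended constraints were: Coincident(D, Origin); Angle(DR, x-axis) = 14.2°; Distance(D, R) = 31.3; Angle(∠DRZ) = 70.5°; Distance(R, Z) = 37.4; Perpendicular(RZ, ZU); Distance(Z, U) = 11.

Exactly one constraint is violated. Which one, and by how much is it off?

Distance(Z, U) = 11 — off by 4.80.

D = (0.00, 0.00) ✓; DR at 14.20° ✓; |DR| = 31.30 ✓; ∠DRZ = 70.50° ✓; |RZ| = 37.40 ✓; ∠(RZ, ZU) = 90.00° ✓; |ZU| = 6.200 ✗.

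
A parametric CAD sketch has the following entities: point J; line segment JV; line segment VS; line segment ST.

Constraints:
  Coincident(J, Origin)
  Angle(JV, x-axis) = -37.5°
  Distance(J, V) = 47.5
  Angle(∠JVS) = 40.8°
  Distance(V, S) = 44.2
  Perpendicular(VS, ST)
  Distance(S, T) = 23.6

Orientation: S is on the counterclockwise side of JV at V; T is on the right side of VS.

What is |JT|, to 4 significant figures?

55.26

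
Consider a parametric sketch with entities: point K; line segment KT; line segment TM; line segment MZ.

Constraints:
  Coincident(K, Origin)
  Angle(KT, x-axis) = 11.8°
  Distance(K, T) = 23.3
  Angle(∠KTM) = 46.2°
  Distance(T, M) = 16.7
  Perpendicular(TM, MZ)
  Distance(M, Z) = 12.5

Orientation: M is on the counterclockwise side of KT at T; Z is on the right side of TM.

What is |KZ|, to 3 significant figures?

29.3

∠KTM = 46.2°, so TM runs at 11.8° + (180° − 46.2°) = 146° from the x-axis; with |TM| = 16.7, M = T + 16.7·(cos 146°, sin 146°) = (9.03, 14.2). TM is perpendicular to MZ; with |MZ| = 12.5 on the right of TM, Z = M + 12.5·(0.565, 0.825) = (16.1, 24.5). Then |KZ| = |Z − K| = 29.3.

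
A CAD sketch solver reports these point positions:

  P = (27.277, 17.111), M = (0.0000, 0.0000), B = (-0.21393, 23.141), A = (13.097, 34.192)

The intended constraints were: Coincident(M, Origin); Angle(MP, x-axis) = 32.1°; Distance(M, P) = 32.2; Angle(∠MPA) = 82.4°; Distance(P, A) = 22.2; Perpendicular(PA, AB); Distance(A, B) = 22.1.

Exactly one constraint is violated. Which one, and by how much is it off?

Distance(A, B) = 22.1 — off by 4.80.

M = (0.00, 0.00) ✓; MP at 32.10° ✓; |MP| = 32.20 ✓; ∠MPA = 82.40° ✓; |PA| = 22.20 ✓; ∠(PA, AB) = 90.00° ✓; |AB| = 17.30 ✗.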